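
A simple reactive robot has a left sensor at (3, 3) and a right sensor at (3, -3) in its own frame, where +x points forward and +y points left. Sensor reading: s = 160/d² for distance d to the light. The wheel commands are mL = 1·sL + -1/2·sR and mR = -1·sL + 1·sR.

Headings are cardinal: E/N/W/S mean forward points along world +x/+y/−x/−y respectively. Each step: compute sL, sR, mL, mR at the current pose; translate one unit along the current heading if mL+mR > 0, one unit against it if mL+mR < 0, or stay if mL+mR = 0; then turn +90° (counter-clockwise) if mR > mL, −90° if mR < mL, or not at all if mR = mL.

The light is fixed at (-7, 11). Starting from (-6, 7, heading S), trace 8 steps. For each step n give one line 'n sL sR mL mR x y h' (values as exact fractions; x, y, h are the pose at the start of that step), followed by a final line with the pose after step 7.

0 32/13 160/53 656/689 384/689 -6 7 S
1 40/17 20 -130/17 300/17 -6 6 W
2 160/73 160/73 80/73 0 -7 6 S
3 16/9 80/9 -8/3 64/9 -7 5 W
4 32/17 160/97 1744/1649 -384/1649 -8 5 S
5 40/29 5 -65/58 105/29 -8 4 W
6 160/101 32/25 2384/2525 -768/2525 -9 4 S
7 80/73 16/5 -184/365 768/365 -9 3 W
final -10 3 S

n=0: pose=(-6,7,S); sL=32/13, sR=160/53; mL=656/689, mR=384/689; mL+mR=80/53 → advance +1; mR−mL=-272/689 → turn -1·90°
n=1: pose=(-6,6,W); sL=40/17, sR=20; mL=-130/17, mR=300/17; mL+mR=10 → advance +1; mR−mL=430/17 → turn +1·90°
n=2: pose=(-7,6,S); sL=160/73, sR=160/73; mL=80/73, mR=0; mL+mR=80/73 → advance +1; mR−mL=-80/73 → turn -1·90°
n=3: pose=(-7,5,W); sL=16/9, sR=80/9; mL=-8/3, mR=64/9; mL+mR=40/9 → advance +1; mR−mL=88/9 → turn +1·90°
n=4: pose=(-8,5,S); sL=32/17, sR=160/97; mL=1744/1649, mR=-384/1649; mL+mR=80/97 → advance +1; mR−mL=-2128/1649 → turn -1·90°
n=5: pose=(-8,4,W); sL=40/29, sR=5; mL=-65/58, mR=105/29; mL+mR=5/2 → advance +1; mR−mL=275/58 → turn +1·90°
n=6: pose=(-9,4,S); sL=160/101, sR=32/25; mL=2384/2525, mR=-768/2525; mL+mR=16/25 → advance +1; mR−mL=-3152/2525 → turn -1·90°
n=7: pose=(-9,3,W); sL=80/73, sR=16/5; mL=-184/365, mR=768/365; mL+mR=8/5 → advance +1; mR−mL=952/365 → turn +1·90°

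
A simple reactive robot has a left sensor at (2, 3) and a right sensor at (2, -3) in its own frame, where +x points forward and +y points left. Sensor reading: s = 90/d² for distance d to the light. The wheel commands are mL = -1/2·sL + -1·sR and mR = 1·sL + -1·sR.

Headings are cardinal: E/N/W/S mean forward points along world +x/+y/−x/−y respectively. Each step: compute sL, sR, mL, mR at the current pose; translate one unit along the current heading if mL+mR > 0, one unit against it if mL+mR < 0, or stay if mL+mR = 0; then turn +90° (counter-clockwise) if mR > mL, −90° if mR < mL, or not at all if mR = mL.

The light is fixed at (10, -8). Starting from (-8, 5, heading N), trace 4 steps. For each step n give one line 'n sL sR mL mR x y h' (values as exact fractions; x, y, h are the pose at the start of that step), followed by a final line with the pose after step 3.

0 5/37 1/5 -99/370 -12/185 -8 5 N
1 90/481 18/125 -14283/60125 2592/60125 -8 4 W
2 45/148 9/50 -2457/7400 459/3700 -7 4 S
3 90/481 18/65 -891/2405 -216/2405 -7 5 E
final -8 5 N

n=0: pose=(-8,5,N); sL=5/37, sR=1/5; mL=-99/370, mR=-12/185; mL+mR=-123/370 → advance -1; mR−mL=15/74 → turn +1·90°
n=1: pose=(-8,4,W); sL=90/481, sR=18/125; mL=-14283/60125, mR=2592/60125; mL+mR=-11691/60125 → advance -1; mR−mL=135/481 → turn +1·90°
n=2: pose=(-7,4,S); sL=45/148, sR=9/50; mL=-2457/7400, mR=459/3700; mL+mR=-1539/7400 → advance -1; mR−mL=135/296 → turn +1·90°
n=3: pose=(-7,5,E); sL=90/481, sR=18/65; mL=-891/2405, mR=-216/2405; mL+mR=-1107/2405 → advance -1; mR−mL=135/481 → turn +1·90°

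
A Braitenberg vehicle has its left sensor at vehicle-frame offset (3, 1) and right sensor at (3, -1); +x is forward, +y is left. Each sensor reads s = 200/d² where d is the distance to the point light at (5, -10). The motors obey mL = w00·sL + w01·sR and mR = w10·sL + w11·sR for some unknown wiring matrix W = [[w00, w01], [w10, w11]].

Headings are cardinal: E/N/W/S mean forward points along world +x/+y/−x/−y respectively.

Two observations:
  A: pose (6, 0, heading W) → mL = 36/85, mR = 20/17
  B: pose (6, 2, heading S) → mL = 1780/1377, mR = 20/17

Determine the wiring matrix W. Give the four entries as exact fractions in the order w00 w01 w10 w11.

-1/2 1 1/2 0

obs A: pose=(6,0,W) → sL=40/17, sR=8/5, mL=36/85, mR=20/17
obs B: pose=(6,2,S) → sL=40/17, sR=200/81, mL=1780/1377, mR=20/17
sensor matrix S = [[40/17, 8/5], [40/17, 200/81]]; det S = 2816/1377
solve [mL_A; mL_B] = S·[w00; w01] and [mR_A; mR_B] = S·[w10; w11]:
  w00 = -1/2, w01 = 1, w10 = 1/2, w11 = 0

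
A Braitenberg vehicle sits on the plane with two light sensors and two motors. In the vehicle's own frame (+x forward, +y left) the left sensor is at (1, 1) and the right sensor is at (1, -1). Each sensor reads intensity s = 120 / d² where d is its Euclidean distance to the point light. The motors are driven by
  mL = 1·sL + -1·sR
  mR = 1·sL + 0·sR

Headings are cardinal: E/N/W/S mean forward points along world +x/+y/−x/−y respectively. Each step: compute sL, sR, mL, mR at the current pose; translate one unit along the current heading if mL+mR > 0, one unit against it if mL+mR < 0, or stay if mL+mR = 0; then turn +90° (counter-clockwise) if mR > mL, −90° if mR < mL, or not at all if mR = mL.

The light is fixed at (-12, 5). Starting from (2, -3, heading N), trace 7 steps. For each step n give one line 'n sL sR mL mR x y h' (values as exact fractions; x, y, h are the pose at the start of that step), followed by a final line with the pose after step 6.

n=0: pose=(2,-3,N); sL=60/109, sR=60/137; mL=1680/14933, mR=60/109; mL+mR=9900/14933 → advance +1; mR−mL=60/137 → turn +1·90°
n=1: pose=(2,-2,W); sL=120/233, sR=24/41; mL=-672/9553, mR=120/233; mL+mR=4248/9553 → advance +1; mR−mL=24/41 → turn +1·90°
n=2: pose=(1,-2,S); sL=6/13, sR=15/26; mL=-3/26, mR=6/13; mL+mR=9/26 → advance +1; mR−mL=15/26 → turn +1·90°
n=3: pose=(1,-3,E); sL=24/49, sR=120/277; mL=768/13573, mR=24/49; mL+mR=7416/13573 → advance +1; mR−mL=120/277 → turn +1·90°
n=4: pose=(2,-3,N); sL=60/109, sR=60/137; mL=1680/14933, mR=60/109; mL+mR=9900/14933 → advance +1; mR−mL=60/137 → turn +1·90°
n=5: pose=(2,-2,W); sL=120/233, sR=24/41; mL=-672/9553, mR=120/233; mL+mR=4248/9553 → advance +1; mR−mL=24/41 → turn +1·90°
n=6: pose=(1,-2,S); sL=6/13, sR=15/26; mL=-3/26, mR=6/13; mL+mR=9/26 → advance +1; mR−mL=15/26 → turn +1·90°

0 60/109 60/137 1680/14933 60/109 2 -3 N
1 120/233 24/41 -672/9553 120/233 2 -2 W
2 6/13 15/26 -3/26 6/13 1 -2 S
3 24/49 120/277 768/13573 24/49 1 -3 E
4 60/109 60/137 1680/14933 60/109 2 -3 N
5 120/233 24/41 -672/9553 120/233 2 -2 W
6 6/13 15/26 -3/26 6/13 1 -2 S
final 1 -3 E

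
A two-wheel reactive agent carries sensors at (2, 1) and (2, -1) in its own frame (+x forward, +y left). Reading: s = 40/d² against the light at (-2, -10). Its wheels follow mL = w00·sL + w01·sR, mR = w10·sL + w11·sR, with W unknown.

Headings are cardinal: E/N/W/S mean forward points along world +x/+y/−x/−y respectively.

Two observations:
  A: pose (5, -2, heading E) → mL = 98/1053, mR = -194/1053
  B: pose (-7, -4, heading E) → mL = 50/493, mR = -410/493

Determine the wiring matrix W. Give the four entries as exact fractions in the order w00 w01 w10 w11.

1 -1/2 1/2 -1

obs A: pose=(5,-2,E) → sL=20/81, sR=4/13, mL=98/1053, mR=-194/1053
obs B: pose=(-7,-4,E) → sL=20/29, sR=20/17, mL=50/493, mR=-410/493
sensor matrix S = [[20/81, 4/13], [20/29, 20/17]]; det S = 40640/519129
solve [mL_A; mL_B] = S·[w00; w01] and [mR_A; mR_B] = S·[w10; w11]:
  w00 = 1, w01 = -1/2, w10 = 1/2, w11 = -1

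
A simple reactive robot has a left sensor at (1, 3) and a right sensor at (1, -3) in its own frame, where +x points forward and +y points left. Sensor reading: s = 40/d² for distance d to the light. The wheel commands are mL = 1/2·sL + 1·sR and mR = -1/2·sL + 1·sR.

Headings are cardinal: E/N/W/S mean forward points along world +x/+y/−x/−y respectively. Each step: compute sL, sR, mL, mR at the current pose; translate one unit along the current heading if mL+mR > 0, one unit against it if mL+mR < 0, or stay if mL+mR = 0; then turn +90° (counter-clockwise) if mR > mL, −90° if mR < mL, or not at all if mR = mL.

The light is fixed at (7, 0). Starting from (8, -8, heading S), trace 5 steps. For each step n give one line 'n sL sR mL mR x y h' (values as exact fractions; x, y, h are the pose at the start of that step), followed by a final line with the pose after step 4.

n=0: pose=(8,-8,S); sL=40/97, sR=8/17; mL=1116/1649, mR=436/1649; mL+mR=16/17 → advance +1; mR−mL=-40/97 → turn -1·90°
n=1: pose=(8,-9,W); sL=5/18, sR=10/9; mL=5/4, mR=35/36; mL+mR=20/9 → advance +1; mR−mL=-5/18 → turn -1·90°
n=2: pose=(7,-9,N); sL=40/73, sR=40/73; mL=60/73, mR=20/73; mL+mR=80/73 → advance +1; mR−mL=-40/73 → turn -1·90°
n=3: pose=(7,-8,E); sL=20/13, sR=20/61; mL=870/793, mR=-350/793; mL+mR=40/61 → advance +1; mR−mL=-20/13 → turn -1·90°
n=4: pose=(8,-8,S); sL=40/97, sR=8/17; mL=1116/1649, mR=436/1649; mL+mR=16/17 → advance +1; mR−mL=-40/97 → turn -1·90°

0 40/97 8/17 1116/1649 436/1649 8 -8 S
1 5/18 10/9 5/4 35/36 8 -9 W
2 40/73 40/73 60/73 20/73 7 -9 N
3 20/13 20/61 870/793 -350/793 7 -8 E
4 40/97 8/17 1116/1649 436/1649 8 -8 S
final 8 -9 W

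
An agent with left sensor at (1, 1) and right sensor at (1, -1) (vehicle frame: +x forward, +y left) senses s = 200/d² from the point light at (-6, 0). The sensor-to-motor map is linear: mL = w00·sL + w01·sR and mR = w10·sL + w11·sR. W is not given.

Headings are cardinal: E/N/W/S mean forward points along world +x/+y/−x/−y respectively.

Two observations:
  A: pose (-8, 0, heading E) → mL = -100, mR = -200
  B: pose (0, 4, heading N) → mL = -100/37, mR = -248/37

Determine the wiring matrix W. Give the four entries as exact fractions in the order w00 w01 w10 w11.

0 -1 -1 -1

obs A: pose=(-8,0,E) → sL=100, sR=100, mL=-100, mR=-200
obs B: pose=(0,4,N) → sL=4, sR=100/37, mL=-100/37, mR=-248/37
sensor matrix S = [[100, 100], [4, 100/37]]; det S = -4800/37
solve [mL_A; mL_B] = S·[w00; w01] and [mR_A; mR_B] = S·[w10; w11]:
  w00 = 0, w01 = -1, w10 = -1, w11 = -1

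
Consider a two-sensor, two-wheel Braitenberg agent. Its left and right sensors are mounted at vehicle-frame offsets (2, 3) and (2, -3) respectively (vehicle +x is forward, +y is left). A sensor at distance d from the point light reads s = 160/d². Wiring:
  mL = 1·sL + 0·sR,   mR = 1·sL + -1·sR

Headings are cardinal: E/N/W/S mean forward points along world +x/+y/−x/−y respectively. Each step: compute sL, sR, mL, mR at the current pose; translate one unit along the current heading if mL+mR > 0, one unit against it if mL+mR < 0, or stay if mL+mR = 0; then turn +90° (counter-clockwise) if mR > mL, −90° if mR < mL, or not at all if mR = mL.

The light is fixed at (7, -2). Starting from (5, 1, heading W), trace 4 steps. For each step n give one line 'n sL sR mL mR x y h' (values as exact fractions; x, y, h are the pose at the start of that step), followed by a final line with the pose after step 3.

n=0: pose=(5,1,W); sL=10, sR=40/13; mL=10, mR=90/13; mL+mR=220/13 → advance +1; mR−mL=-40/13 → turn -1·90°
n=1: pose=(4,1,N); sL=160/61, sR=32/5; mL=160/61, mR=-1152/305; mL+mR=-352/305 → advance -1; mR−mL=-32/5 → turn -1·90°
n=2: pose=(4,0,E); sL=80/13, sR=80; mL=80/13, mR=-960/13; mL+mR=-880/13 → advance -1; mR−mL=-80 → turn -1·90°
n=3: pose=(3,0,S); sL=160, sR=160/49; mL=160, mR=7680/49; mL+mR=15520/49 → advance +1; mR−mL=-160/49 → turn -1·90°

0 10 40/13 10 90/13 5 1 W
1 160/61 32/5 160/61 -1152/305 4 1 N
2 80/13 80 80/13 -960/13 4 0 E
3 160 160/49 160 7680/49 3 0 S
final 3 -1 W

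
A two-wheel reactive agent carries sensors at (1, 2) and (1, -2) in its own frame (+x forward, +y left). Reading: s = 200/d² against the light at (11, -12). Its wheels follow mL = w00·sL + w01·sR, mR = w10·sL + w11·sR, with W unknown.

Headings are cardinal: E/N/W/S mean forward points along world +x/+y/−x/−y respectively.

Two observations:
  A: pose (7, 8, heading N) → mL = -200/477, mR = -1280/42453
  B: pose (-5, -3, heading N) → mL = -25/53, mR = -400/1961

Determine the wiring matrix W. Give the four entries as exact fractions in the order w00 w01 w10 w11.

obs A: pose=(7,8,N) → sL=200/477, sR=40/89, mL=-200/477, mR=-1280/42453
obs B: pose=(-5,-3,N) → sL=25/53, sR=25/37, mL=-25/53, mR=-400/1961
sensor matrix S = [[200/477, 40/89], [25/53, 25/37]]; det S = 112000/1570761
solve [mL_A; mL_B] = S·[w00; w01] and [mR_A; mR_B] = S·[w10; w11]:
  w00 = -1, w01 = 0, w10 = 1, w11 = -1

-1 0 1 -1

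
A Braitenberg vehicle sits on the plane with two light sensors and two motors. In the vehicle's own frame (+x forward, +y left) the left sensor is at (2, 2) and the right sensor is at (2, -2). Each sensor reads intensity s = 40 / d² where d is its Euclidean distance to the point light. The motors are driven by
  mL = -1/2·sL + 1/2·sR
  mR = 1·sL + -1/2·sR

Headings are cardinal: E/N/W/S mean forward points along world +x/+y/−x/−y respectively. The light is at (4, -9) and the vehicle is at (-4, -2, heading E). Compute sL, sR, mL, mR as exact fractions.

40/117 40/61 1120/7137 100/7137

left sensor world pos  = (-2, 0); dL² = 117
right sensor world pos = (-2, -4); dR² = 61
sL = 40/117 = 40/117
sR = 40/61 = 40/61
mL = -1/2·sL + 1/2·sR = 1120/7137
mR = 1·sL + -1/2·sR = 100/7137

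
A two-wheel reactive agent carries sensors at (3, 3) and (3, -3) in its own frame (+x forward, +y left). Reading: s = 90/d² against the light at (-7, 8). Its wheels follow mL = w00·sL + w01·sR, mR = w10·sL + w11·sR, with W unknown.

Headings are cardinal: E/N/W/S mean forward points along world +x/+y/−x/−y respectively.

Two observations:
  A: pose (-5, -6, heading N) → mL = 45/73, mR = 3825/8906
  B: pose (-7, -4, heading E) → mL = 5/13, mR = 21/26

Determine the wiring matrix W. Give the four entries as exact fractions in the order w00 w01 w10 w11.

obs A: pose=(-5,-6,N) → sL=45/61, sR=45/73, mL=45/73, mR=3825/8906
obs B: pose=(-7,-4,E) → sL=1, sR=5/13, mL=5/13, mR=21/26
sensor matrix S = [[45/61, 45/73], [1, 5/13]]; det S = -19260/57889
solve [mL_A; mL_B] = S·[w00; w01] and [mR_A; mR_B] = S·[w10; w11]:
  w00 = 0, w01 = 1, w10 = 1, w11 = -1/2

0 1 1 -1/2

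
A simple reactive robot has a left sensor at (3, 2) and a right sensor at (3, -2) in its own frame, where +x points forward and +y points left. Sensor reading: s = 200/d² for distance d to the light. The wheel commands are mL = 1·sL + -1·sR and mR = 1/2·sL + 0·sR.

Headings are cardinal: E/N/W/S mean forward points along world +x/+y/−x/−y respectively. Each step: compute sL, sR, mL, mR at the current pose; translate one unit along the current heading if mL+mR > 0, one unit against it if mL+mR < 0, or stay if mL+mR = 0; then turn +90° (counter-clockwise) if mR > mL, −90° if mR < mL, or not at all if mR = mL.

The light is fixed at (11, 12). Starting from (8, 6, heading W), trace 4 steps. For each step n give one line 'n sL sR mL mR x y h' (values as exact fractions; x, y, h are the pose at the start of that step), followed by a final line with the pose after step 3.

n=0: pose=(8,6,W); sL=2, sR=50/13; mL=-24/13, mR=1; mL+mR=-11/13 → advance -1; mR−mL=37/13 → turn +1·90°
n=1: pose=(9,6,S); sL=200/81, sR=200/97; mL=3200/7857, mR=100/81; mL+mR=4300/2619 → advance +1; mR−mL=6500/7857 → turn +1·90°
n=2: pose=(9,5,E); sL=100/13, sR=100/41; mL=2800/533, mR=50/13; mL+mR=4850/533 → advance +1; mR−mL=-750/533 → turn -1·90°
n=3: pose=(10,5,S); sL=200/101, sR=200/109; mL=1600/11009, mR=100/101; mL+mR=12500/11009 → advance +1; mR−mL=9300/11009 → turn +1·90°

0 2 50/13 -24/13 1 8 6 W
1 200/81 200/97 3200/7857 100/81 9 6 S
2 100/13 100/41 2800/533 50/13 9 5 E
3 200/101 200/109 1600/11009 100/101 10 5 S
final 10 4 E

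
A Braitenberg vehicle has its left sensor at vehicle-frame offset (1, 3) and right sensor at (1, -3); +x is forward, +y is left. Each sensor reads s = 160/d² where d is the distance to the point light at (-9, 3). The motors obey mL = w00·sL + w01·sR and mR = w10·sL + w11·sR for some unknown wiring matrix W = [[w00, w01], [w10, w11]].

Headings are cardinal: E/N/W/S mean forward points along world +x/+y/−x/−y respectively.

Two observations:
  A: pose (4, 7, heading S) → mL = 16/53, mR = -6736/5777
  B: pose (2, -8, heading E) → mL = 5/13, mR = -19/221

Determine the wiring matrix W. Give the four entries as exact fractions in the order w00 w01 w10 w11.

1/2 0 1/2 -1

obs A: pose=(4,7,S) → sL=32/53, sR=160/109, mL=16/53, mR=-6736/5777
obs B: pose=(2,-8,E) → sL=10/13, sR=8/17, mL=5/13, mR=-19/221
sensor matrix S = [[32/53, 160/109], [10/13, 8/17]]; det S = -1078848/1276717
solve [mL_A; mL_B] = S·[w00; w01] and [mR_A; mR_B] = S·[w10; w11]:
  w00 = 1/2, w01 = 0, w10 = 1/2, w11 = -1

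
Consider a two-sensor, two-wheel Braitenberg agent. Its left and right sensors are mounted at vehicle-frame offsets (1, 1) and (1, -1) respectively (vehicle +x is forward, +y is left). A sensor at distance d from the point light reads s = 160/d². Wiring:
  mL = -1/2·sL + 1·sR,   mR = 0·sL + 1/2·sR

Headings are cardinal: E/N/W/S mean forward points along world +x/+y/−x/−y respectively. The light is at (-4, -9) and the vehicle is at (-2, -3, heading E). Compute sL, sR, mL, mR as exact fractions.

80/29 80/17 1640/493 40/17

left sensor world pos  = (-1, -2); dL² = 58
right sensor world pos = (-1, -4); dR² = 34
sL = 160/58 = 80/29
sR = 160/34 = 80/17
mL = -1/2·sL + 1·sR = 1640/493
mR = 0·sL + 1/2·sR = 40/17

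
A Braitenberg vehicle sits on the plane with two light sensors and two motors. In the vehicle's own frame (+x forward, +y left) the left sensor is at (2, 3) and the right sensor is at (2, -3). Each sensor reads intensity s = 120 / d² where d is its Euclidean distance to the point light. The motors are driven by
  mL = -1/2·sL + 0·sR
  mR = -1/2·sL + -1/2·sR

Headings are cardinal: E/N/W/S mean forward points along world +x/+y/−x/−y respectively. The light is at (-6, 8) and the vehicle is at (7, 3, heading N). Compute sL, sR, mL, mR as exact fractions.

left sensor world pos  = (4, 5); dL² = 109
right sensor world pos = (10, 5); dR² = 265
sL = 120/109 = 120/109
sR = 120/265 = 24/53
mL = -1/2·sL + 0·sR = -60/109
mR = -1/2·sL + -1/2·sR = -4488/5777

120/109 24/53 -60/109 -4488/5777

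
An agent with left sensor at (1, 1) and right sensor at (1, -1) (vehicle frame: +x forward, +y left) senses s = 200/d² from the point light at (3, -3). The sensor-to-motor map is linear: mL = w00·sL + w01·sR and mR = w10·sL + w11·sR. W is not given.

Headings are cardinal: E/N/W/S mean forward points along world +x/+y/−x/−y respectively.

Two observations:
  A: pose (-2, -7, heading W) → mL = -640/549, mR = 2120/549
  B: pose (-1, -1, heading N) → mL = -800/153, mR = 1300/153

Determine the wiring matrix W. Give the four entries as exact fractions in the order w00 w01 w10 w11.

1 -1 1/2 1/2

obs A: pose=(-2,-7,W) → sL=200/61, sR=40/9, mL=-640/549, mR=2120/549
obs B: pose=(-1,-1,N) → sL=100/17, sR=100/9, mL=-800/153, mR=1300/153
sensor matrix S = [[200/61, 40/9], [100/17, 100/9]]; det S = 32000/3111
solve [mL_A; mL_B] = S·[w00; w01] and [mR_A; mR_B] = S·[w10; w11]:
  w00 = 1, w01 = -1, w10 = 1/2, w11 = 1/2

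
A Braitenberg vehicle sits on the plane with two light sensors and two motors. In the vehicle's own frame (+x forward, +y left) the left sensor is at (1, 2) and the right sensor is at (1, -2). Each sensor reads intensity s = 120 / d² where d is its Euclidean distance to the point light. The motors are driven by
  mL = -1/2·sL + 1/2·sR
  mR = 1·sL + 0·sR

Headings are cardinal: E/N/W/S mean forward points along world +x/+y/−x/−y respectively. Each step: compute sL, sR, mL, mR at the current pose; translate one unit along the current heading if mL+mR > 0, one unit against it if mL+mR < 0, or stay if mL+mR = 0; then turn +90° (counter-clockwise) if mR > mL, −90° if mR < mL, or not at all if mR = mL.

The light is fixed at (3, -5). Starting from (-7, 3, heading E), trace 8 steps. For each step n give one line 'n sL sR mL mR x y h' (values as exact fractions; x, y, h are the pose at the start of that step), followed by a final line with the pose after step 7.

n=0: pose=(-7,3,E); sL=120/181, sR=40/39; mL=1280/7059, mR=120/181; mL+mR=5960/7059 → advance +1; mR−mL=3400/7059 → turn +1·90°
n=1: pose=(-6,3,N); sL=60/101, sR=12/13; mL=216/1313, mR=60/101; mL+mR=996/1313 → advance +1; mR−mL=564/1313 → turn +1·90°
n=2: pose=(-6,4,W); sL=120/149, sR=120/221; mL=-4320/32929, mR=120/149; mL+mR=22200/32929 → advance +1; mR−mL=30840/32929 → turn +1·90°
n=3: pose=(-7,4,S); sL=15/16, sR=15/26; mL=-75/416, mR=15/16; mL+mR=315/416 → advance +1; mR−mL=465/416 → turn +1·90°
n=4: pose=(-7,3,E); sL=120/181, sR=40/39; mL=1280/7059, mR=120/181; mL+mR=5960/7059 → advance +1; mR−mL=3400/7059 → turn +1·90°
n=5: pose=(-6,3,N); sL=60/101, sR=12/13; mL=216/1313, mR=60/101; mL+mR=996/1313 → advance +1; mR−mL=564/1313 → turn +1·90°
n=6: pose=(-6,4,W); sL=120/149, sR=120/221; mL=-4320/32929, mR=120/149; mL+mR=22200/32929 → advance +1; mR−mL=30840/32929 → turn +1·90°
n=7: pose=(-7,4,S); sL=15/16, sR=15/26; mL=-75/416, mR=15/16; mL+mR=315/416 → advance +1; mR−mL=465/416 → turn +1·90°

0 120/181 40/39 1280/7059 120/181 -7 3 E
1 60/101 12/13 216/1313 60/101 -6 3 N
2 120/149 120/221 -4320/32929 120/149 -6 4 W
3 15/16 15/26 -75/416 15/16 -7 4 S
4 120/181 40/39 1280/7059 120/181 -7 3 E
5 60/101 12/13 216/1313 60/101 -6 3 N
6 120/149 120/221 -4320/32929 120/149 -6 4 W
7 15/16 15/26 -75/416 15/16 -7 4 S
final -7 3 E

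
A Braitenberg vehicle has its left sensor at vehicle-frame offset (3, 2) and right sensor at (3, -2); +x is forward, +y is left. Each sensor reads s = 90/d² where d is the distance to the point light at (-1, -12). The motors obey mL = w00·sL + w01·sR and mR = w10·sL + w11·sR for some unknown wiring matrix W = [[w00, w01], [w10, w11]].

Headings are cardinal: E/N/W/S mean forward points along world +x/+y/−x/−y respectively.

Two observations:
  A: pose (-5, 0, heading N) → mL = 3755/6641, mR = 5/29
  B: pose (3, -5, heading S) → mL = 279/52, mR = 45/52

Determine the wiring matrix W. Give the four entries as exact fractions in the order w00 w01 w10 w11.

1/2 1 1/2 0

obs A: pose=(-5,0,N) → sL=10/29, sR=90/229, mL=3755/6641, mR=5/29
obs B: pose=(3,-5,S) → sL=45/26, sR=9/2, mL=279/52, mR=45/52
sensor matrix S = [[10/29, 90/229], [45/26, 9/2]]; det S = 75240/86333
solve [mL_A; mL_B] = S·[w00; w01] and [mR_A; mR_B] = S·[w10; w11]:
  w00 = 1/2, w01 = 1, w10 = 1/2, w11 = 0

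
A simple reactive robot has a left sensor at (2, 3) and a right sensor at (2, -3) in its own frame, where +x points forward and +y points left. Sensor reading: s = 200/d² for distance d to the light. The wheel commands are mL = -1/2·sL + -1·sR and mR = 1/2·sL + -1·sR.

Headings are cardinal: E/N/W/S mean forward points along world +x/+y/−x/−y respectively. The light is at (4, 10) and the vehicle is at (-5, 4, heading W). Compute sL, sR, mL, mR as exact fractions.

left sensor world pos  = (-7, 1); dL² = 202
right sensor world pos = (-7, 7); dR² = 130
sL = 200/202 = 100/101
sR = 200/130 = 20/13
mL = -1/2·sL + -1·sR = -2670/1313
mR = 1/2·sL + -1·sR = -1370/1313

100/101 20/13 -2670/1313 -1370/1313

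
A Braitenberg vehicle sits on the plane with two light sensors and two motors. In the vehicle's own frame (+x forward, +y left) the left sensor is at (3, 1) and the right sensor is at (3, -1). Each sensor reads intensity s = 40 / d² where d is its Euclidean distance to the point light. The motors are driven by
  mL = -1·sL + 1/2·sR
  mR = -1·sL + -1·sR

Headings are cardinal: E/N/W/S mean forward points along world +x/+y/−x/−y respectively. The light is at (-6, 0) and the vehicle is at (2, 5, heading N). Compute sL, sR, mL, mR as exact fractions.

40/113 8/29 -708/3277 -2064/3277

left sensor world pos  = (1, 8); dL² = 113
right sensor world pos = (3, 8); dR² = 145
sL = 40/113 = 40/113
sR = 40/145 = 8/29
mL = -1·sL + 1/2·sR = -708/3277
mR = -1·sL + -1·sR = -2064/3277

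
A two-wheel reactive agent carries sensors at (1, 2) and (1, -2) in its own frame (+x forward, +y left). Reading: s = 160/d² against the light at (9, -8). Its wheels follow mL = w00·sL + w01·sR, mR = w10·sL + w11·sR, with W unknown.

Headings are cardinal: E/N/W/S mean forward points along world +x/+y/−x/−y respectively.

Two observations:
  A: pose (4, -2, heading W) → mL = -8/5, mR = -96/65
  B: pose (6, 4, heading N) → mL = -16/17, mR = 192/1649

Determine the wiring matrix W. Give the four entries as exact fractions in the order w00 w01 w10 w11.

obs A: pose=(4,-2,W) → sL=40/13, sR=8/5, mL=-8/5, mR=-96/65
obs B: pose=(6,4,N) → sL=80/97, sR=16/17, mL=-16/17, mR=192/1649
sensor matrix S = [[40/13, 8/5], [80/97, 16/17]]; det S = 33792/21437
solve [mL_A; mL_B] = S·[w00; w01] and [mR_A; mR_B] = S·[w10; w11]:
  w00 = 0, w01 = -1, w10 = -1, w11 = 1

0 -1 -1 1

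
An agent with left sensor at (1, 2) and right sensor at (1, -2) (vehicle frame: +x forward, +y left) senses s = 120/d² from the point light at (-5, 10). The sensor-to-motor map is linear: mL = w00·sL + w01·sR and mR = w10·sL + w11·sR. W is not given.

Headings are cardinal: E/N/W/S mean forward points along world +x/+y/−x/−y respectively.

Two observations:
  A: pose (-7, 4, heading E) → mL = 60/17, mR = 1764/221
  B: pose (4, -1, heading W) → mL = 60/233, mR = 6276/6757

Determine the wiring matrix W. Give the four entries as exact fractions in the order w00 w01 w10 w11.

1/2 0 1 1/2

obs A: pose=(-7,4,E) → sL=120/17, sR=24/13, mL=60/17, mR=1764/221
obs B: pose=(4,-1,W) → sL=120/233, sR=24/29, mL=60/233, mR=6276/6757
sensor matrix S = [[120/17, 24/13], [120/233, 24/29]]; det S = 7303680/1493297
solve [mL_A; mL_B] = S·[w00; w01] and [mR_A; mR_B] = S·[w10; w11]:
  w00 = 1/2, w01 = 0, w10 = 1, w11 = 1/2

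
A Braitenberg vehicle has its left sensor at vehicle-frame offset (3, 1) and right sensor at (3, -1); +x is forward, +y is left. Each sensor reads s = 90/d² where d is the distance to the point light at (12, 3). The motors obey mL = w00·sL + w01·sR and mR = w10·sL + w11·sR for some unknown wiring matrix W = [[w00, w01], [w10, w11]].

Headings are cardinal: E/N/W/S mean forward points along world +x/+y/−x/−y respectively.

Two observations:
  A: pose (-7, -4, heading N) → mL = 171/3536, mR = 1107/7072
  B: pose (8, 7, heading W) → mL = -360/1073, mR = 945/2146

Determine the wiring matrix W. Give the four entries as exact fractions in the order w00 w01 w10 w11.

-1 1 -1/2 1

obs A: pose=(-7,-4,N) → sL=45/208, sR=9/34, mL=171/3536, mR=1107/7072
obs B: pose=(8,7,W) → sL=45/29, sR=45/37, mL=-360/1073, mR=945/2146
sensor matrix S = [[45/208, 9/34], [45/29, 45/37]]; det S = -560115/3794128
solve [mL_A; mL_B] = S·[w00; w01] and [mR_A; mR_B] = S·[w10; w11]:
  w00 = -1, w01 = 1, w10 = -1/2, w11 = 1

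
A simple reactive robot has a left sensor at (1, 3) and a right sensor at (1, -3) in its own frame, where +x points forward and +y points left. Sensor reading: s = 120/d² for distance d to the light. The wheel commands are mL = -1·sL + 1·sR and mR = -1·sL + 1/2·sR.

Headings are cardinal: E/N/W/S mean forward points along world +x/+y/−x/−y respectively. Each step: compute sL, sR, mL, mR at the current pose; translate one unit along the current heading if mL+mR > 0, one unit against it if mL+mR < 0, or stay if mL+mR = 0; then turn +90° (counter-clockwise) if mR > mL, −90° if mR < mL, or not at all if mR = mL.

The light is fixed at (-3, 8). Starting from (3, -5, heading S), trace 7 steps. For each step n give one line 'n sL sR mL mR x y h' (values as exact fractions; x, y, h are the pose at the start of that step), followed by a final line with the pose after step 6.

0 120/277 24/41 1728/11357 -1596/11357 3 -5 S
1 60/157 60/73 5040/11461 330/11461 3 -6 W
2 120/173 120/233 -7200/40309 -17580/40309 2 -6 N
3 2/3 1/3 -1/3 -1/2 2 -7 E
4 24/61 120/257 1152/15677 -2508/15677 1 -7 S
5 60/149 12/13 1008/1937 114/1937 1 -6 W
6 120/169 24/41 -864/6929 -2892/6929 0 -6 N
final 0 -7 E

n=0: pose=(3,-5,S); sL=120/277, sR=24/41; mL=1728/11357, mR=-1596/11357; mL+mR=132/11357 → advance +1; mR−mL=-12/41 → turn -1·90°
n=1: pose=(3,-6,W); sL=60/157, sR=60/73; mL=5040/11461, mR=330/11461; mL+mR=5370/11461 → advance +1; mR−mL=-30/73 → turn -1·90°
n=2: pose=(2,-6,N); sL=120/173, sR=120/233; mL=-7200/40309, mR=-17580/40309; mL+mR=-24780/40309 → advance -1; mR−mL=-60/233 → turn -1·90°
n=3: pose=(2,-7,E); sL=2/3, sR=1/3; mL=-1/3, mR=-1/2; mL+mR=-5/6 → advance -1; mR−mL=-1/6 → turn -1·90°
n=4: pose=(1,-7,S); sL=24/61, sR=120/257; mL=1152/15677, mR=-2508/15677; mL+mR=-1356/15677 → advance -1; mR−mL=-60/257 → turn -1·90°
n=5: pose=(1,-6,W); sL=60/149, sR=12/13; mL=1008/1937, mR=114/1937; mL+mR=1122/1937 → advance +1; mR−mL=-6/13 → turn -1·90°
n=6: pose=(0,-6,N); sL=120/169, sR=24/41; mL=-864/6929, mR=-2892/6929; mL+mR=-3756/6929 → advance -1; mR−mL=-12/41 → turn -1·90°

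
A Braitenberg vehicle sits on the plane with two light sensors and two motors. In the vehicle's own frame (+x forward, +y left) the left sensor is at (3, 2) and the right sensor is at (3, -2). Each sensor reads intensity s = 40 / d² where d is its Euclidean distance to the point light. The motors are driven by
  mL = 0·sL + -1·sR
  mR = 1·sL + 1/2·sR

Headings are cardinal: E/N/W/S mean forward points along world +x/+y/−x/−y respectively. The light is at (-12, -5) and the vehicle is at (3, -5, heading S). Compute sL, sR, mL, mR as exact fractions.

left sensor world pos  = (5, -8); dL² = 298
right sensor world pos = (1, -8); dR² = 178
sL = 40/298 = 20/149
sR = 40/178 = 20/89
mL = 0·sL + -1·sR = -20/89
mR = 1·sL + 1/2·sR = 3270/13261

20/149 20/89 -20/89 3270/13261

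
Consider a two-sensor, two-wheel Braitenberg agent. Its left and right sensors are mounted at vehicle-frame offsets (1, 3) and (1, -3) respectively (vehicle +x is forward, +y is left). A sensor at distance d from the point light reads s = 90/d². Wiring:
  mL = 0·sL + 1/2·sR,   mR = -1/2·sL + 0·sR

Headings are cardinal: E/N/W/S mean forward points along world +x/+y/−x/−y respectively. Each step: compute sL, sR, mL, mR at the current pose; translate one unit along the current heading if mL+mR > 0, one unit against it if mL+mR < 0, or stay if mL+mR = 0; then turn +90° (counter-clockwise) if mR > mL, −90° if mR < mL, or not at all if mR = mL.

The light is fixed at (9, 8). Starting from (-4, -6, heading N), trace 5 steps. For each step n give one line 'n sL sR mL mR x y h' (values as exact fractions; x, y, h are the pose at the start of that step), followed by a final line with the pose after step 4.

0 18/85 90/269 45/269 -9/85 -4 -6 N
1 45/122 9/40 9/80 -45/244 -4 -5 E
2 90/317 18/97 9/97 -45/317 -5 -5 S
3 1/5 5/17 5/34 -1/10 -5 -4 W
4 18/89 18/53 9/53 -9/89 -6 -4 N
final -6 -3 E

n=0: pose=(-4,-6,N); sL=18/85, sR=90/269; mL=45/269, mR=-9/85; mL+mR=1404/22865 → advance +1; mR−mL=-6246/22865 → turn -1·90°
n=1: pose=(-4,-5,E); sL=45/122, sR=9/40; mL=9/80, mR=-45/244; mL+mR=-351/4880 → advance -1; mR−mL=-1449/4880 → turn -1·90°
n=2: pose=(-5,-5,S); sL=90/317, sR=18/97; mL=9/97, mR=-45/317; mL+mR=-1512/30749 → advance -1; mR−mL=-7218/30749 → turn -1·90°
n=3: pose=(-5,-4,W); sL=1/5, sR=5/17; mL=5/34, mR=-1/10; mL+mR=4/85 → advance +1; mR−mL=-21/85 → turn -1·90°
n=4: pose=(-6,-4,N); sL=18/89, sR=18/53; mL=9/53, mR=-9/89; mL+mR=324/4717 → advance +1; mR−mL=-1278/4717 → turn -1·90°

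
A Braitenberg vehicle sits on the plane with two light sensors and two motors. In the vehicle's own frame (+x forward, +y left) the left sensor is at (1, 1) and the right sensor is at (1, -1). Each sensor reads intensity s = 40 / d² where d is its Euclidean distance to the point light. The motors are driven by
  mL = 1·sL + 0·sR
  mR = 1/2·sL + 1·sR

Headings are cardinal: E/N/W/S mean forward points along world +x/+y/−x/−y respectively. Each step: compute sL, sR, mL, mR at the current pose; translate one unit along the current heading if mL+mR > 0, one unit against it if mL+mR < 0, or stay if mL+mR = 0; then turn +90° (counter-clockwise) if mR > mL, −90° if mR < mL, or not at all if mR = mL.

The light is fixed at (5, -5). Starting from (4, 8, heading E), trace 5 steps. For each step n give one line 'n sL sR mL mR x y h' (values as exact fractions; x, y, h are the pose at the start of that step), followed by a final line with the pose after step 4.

n=0: pose=(4,8,E); sL=10/49, sR=5/18; mL=10/49, mR=335/882; mL+mR=515/882 → advance +1; mR−mL=155/882 → turn +1·90°
n=1: pose=(5,8,N); sL=40/197, sR=40/197; mL=40/197, mR=60/197; mL+mR=100/197 → advance +1; mR−mL=20/197 → turn +1·90°
n=2: pose=(5,9,W); sL=4/17, sR=20/113; mL=4/17, mR=566/1921; mL+mR=1018/1921 → advance +1; mR−mL=114/1921 → turn +1·90°
n=3: pose=(4,9,S); sL=40/169, sR=40/173; mL=40/169, mR=10220/29237; mL+mR=17140/29237 → advance +1; mR−mL=3300/29237 → turn +1·90°
n=4: pose=(4,8,E); sL=10/49, sR=5/18; mL=10/49, mR=335/882; mL+mR=515/882 → advance +1; mR−mL=155/882 → turn +1·90°

0 10/49 5/18 10/49 335/882 4 8 E
1 40/197 40/197 40/197 60/197 5 8 N
2 4/17 20/113 4/17 566/1921 5 9 W
3 40/169 40/173 40/169 10220/29237 4 9 S
4 10/49 5/18 10/49 335/882 4 8 E
final 5 8 N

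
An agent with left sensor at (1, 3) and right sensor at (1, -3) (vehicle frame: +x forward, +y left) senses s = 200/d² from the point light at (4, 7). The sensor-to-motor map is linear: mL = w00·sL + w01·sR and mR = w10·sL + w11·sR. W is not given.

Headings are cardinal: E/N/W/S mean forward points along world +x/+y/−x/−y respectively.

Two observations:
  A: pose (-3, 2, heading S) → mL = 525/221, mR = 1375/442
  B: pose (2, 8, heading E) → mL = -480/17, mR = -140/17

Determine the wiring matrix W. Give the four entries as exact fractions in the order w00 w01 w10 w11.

obs A: pose=(-3,2,S) → sL=50/13, sR=25/17, mL=525/221, mR=1375/442
obs B: pose=(2,8,E) → sL=200/17, sR=40, mL=-480/17, mR=-140/17
sensor matrix S = [[50/13, 25/17], [200/17, 40]]; det S = 513000/3757
solve [mL_A; mL_B] = S·[w00; w01] and [mR_A; mR_B] = S·[w10; w11]:
  w00 = 1, w01 = -1, w10 = 1, w11 = -1/2

1 -1 1 -1/2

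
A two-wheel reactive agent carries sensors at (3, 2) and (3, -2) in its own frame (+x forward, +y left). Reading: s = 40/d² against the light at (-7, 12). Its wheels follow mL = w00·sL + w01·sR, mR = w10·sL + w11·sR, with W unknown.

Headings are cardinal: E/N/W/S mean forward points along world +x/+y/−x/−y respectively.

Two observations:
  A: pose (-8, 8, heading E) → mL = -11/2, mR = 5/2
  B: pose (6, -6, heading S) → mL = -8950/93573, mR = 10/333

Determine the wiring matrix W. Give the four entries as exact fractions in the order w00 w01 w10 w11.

-1 -1/2 1/2 0

obs A: pose=(-8,8,E) → sL=5, sR=1, mL=-11/2, mR=5/2
obs B: pose=(6,-6,S) → sL=20/333, sR=20/281, mL=-8950/93573, mR=10/333
sensor matrix S = [[5, 1], [20/333, 20/281]]; det S = 27680/93573
solve [mL_A; mL_B] = S·[w00; w01] and [mR_A; mR_B] = S·[w10; w11]:
  w00 = -1, w01 = -1/2, w10 = 1/2, w11 = 0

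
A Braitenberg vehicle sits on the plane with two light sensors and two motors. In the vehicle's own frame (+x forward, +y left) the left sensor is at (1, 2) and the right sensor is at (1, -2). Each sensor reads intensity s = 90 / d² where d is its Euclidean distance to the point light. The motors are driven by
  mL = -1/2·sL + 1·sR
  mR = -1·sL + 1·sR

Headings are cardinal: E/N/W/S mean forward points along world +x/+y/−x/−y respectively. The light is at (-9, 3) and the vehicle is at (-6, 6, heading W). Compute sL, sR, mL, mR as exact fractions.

18 90/29 -171/29 -432/29

left sensor world pos  = (-7, 4); dL² = 5
right sensor world pos = (-7, 8); dR² = 29
sL = 90/5 = 18
sR = 90/29 = 90/29
mL = -1/2·sL + 1·sR = -171/29
mR = -1·sL + 1·sR = -432/29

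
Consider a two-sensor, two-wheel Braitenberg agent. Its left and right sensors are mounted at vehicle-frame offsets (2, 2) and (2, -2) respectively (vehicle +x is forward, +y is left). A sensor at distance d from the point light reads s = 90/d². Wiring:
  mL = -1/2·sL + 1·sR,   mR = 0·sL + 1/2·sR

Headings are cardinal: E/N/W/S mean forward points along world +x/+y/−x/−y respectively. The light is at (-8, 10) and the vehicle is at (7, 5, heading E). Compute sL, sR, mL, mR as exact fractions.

left sensor world pos  = (9, 7); dL² = 298
right sensor world pos = (9, 3); dR² = 338
sL = 90/298 = 45/149
sR = 90/338 = 45/169
mL = -1/2·sL + 1·sR = 5805/50362
mR = 0·sL + 1/2·sR = 45/338

45/149 45/169 5805/50362 45/338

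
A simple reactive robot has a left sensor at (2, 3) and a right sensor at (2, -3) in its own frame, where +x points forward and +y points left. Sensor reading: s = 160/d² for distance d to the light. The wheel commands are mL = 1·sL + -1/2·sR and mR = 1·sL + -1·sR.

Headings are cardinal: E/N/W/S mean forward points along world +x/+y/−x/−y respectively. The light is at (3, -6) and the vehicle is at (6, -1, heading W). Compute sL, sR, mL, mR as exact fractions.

32 32/13 400/13 384/13

left sensor world pos  = (4, -4); dL² = 5
right sensor world pos = (4, 2); dR² = 65
sL = 160/5 = 32
sR = 160/65 = 32/13
mL = 1·sL + -1/2·sR = 400/13
mR = 1·sL + -1·sR = 384/13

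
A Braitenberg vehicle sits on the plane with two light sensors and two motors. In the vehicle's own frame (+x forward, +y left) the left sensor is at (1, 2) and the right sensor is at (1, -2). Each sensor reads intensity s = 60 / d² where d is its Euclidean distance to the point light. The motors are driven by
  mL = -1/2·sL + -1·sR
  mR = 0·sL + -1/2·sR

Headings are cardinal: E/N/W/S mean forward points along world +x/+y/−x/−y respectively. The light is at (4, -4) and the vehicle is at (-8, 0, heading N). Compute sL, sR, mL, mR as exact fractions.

60/221 12/25 -3402/5525 -6/25

left sensor world pos  = (-10, 1); dL² = 221
right sensor world pos = (-6, 1); dR² = 125
sL = 60/221 = 60/221
sR = 60/125 = 12/25
mL = -1/2·sL + -1·sR = -3402/5525
mR = 0·sL + -1/2·sR = -6/25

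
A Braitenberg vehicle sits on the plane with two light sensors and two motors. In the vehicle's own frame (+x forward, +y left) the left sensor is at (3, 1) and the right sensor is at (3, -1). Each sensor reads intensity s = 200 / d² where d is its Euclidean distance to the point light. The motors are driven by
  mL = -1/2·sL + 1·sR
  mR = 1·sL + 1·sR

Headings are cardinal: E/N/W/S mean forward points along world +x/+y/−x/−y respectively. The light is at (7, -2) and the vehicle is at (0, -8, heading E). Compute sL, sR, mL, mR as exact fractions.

left sensor world pos  = (3, -7); dL² = 41
right sensor world pos = (3, -9); dR² = 65
sL = 200/41 = 200/41
sR = 200/65 = 40/13
mL = -1/2·sL + 1·sR = 340/533
mR = 1·sL + 1·sR = 4240/533

200/41 40/13 340/533 4240/533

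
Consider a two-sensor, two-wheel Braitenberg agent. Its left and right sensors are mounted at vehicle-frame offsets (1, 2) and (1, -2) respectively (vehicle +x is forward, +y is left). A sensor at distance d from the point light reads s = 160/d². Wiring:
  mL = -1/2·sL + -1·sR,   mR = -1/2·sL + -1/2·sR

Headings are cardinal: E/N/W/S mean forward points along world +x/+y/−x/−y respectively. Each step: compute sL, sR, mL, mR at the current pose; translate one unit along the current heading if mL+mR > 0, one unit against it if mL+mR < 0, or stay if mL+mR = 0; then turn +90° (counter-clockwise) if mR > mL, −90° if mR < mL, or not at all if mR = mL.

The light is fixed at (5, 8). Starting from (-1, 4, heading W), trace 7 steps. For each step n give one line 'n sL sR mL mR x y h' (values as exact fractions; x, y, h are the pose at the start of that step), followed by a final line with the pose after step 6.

n=0: pose=(-1,4,W); sL=32/17, sR=160/53; mL=-3568/901, mR=-2208/901; mL+mR=-5776/901 → advance -1; mR−mL=80/53 → turn +1·90°
n=1: pose=(0,4,S); sL=80/17, sR=80/37; mL=-2840/629, mR=-2160/629; mL+mR=-5000/629 → advance -1; mR−mL=40/37 → turn +1·90°
n=2: pose=(0,5,E); sL=160/17, sR=160/41; mL=-6000/697, mR=-4640/697; mL+mR=-10640/697 → advance -1; mR−mL=80/41 → turn +1·90°
n=3: pose=(-1,5,N); sL=40/17, sR=8; mL=-156/17, mR=-88/17; mL+mR=-244/17 → advance -1; mR−mL=4 → turn +1·90°
n=4: pose=(-1,4,W); sL=32/17, sR=160/53; mL=-3568/901, mR=-2208/901; mL+mR=-5776/901 → advance -1; mR−mL=80/53 → turn +1·90°
n=5: pose=(0,4,S); sL=80/17, sR=80/37; mL=-2840/629, mR=-2160/629; mL+mR=-5000/629 → advance -1; mR−mL=40/37 → turn +1·90°
n=6: pose=(0,5,E); sL=160/17, sR=160/41; mL=-6000/697, mR=-4640/697; mL+mR=-10640/697 → advance -1; mR−mL=80/41 → turn +1·90°

0 32/17 160/53 -3568/901 -2208/901 -1 4 W
1 80/17 80/37 -2840/629 -2160/629 0 4 S
2 160/17 160/41 -6000/697 -4640/697 0 5 E
3 40/17 8 -156/17 -88/17 -1 5 N
4 32/17 160/53 -3568/901 -2208/901 -1 4 W
5 80/17 80/37 -2840/629 -2160/629 0 4 S
6 160/17 160/41 -6000/697 -4640/697 0 5 E
final -1 5 N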